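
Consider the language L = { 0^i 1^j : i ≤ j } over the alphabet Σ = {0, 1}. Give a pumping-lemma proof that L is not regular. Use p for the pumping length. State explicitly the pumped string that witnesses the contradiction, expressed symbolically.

Assume L is regular; let p be its pumping constant.
Choose w = 0^p 1^p ∈ L, with |w| = 2p ≥ p.
Write w = xyz as guaranteed by the lemma, with |xy| ≤ p and |y| > 0.
The first p characters of w are 0's, so xy (and hence y) consists only of 0's. Write y = 0^k, 1 ≤ k ≤ p.
Consider xy^2z = 0^{p+k} 1^p. Since k ≥ 1, the 0-count p+k exceeds the 1-count p, so i ≤ j fails; thus xy^2z ∉ L.
This is a contradiction; hence L is not regular.

0^{p+k} 1^p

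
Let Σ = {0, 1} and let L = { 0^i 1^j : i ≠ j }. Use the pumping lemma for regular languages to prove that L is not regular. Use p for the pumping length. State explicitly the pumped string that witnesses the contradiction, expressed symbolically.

Assume L is regular. Let p be the pumping length given by the pumping lemma.
Choose w = 0^p 1^{p+p!}. Since p ≠ p+p!, w ∈ L; and |w| ≥ p.
The pumping lemma gives a decomposition w = xyz where |xy| ≤ p and y is nonempty.
The first p characters of w are 0's, so xy (and hence y) consists only of 0's. Write y = 0^k, 1 ≤ k ≤ p.
Since 1 ≤ k ≤ p, k divides p!; set t = 1 + p!/k. Then xy^t z has p + (p!/k)·k = p + p! copies of 0. Now the 0-count equals the 1-count, so i ≠ j fails. So xy^t z = 0^{p+p!} 1^{p+p!} ∉ L.
Contradiction. Therefore L is not regular.

0^{p+p!} 1^{p+p!}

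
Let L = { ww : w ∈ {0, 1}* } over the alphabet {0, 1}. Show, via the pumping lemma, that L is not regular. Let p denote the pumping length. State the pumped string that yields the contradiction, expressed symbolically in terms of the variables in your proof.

0^{p+k} 1^p 0^p 1^p

Suppose for contradiction that L is regular, and let p be the pumping length.
Take w = 0^p 1^p 0^p 1^p = uu where u = 0^p1^p; then w ∈ L and |w| = 4p ≥ p.
Write w = xyz as guaranteed by the lemma, with |xy| ≤ p and |y| ≥ 1.
Because |xy| ≤ p and w begins with p copies of 0, we have y = 0^k with 1 ≤ k ≤ p.
Pump with i = 2: xy^2z = 0^{p+k} 1^p 0^p 1^p, of length 4p+k. Suppose this equals vv. The string starts with 0 and ends with 1, so v does too; thus the boundary between the two copies of v is a 1→0 transition. There is exactly one such transition, at position 2p+k, so |v| = 2p+k and |vv| = 4p+2k ≠ 4p+k since k ≥ 1. So xy^2z ∉ L.
This contradicts the pumping lemma, so L is not regular.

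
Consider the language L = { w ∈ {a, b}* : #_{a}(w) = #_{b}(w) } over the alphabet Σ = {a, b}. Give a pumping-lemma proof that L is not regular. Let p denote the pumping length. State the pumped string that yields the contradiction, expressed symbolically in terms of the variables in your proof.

a^{p+k} b^p

Toward a contradiction, assume L is regular with pumping length p.
Choose w = a^p b^p ∈ L with |w| = 2p ≥ p.
By the pumping lemma, w = xyz with |xy| ≤ p and |y| > 0.
The first p characters of w are a's, so xy (and hence y) consists only of a's. Write y = a^k, 1 ≤ k ≤ p.
Pump with i = 2: xy^2z = a^{p+k} b^p has p+k occurrences of a but only p of b. Since k ≥ 1 the counts differ, so xy^2z ∉ L.
Contradiction. Therefore L is not regular.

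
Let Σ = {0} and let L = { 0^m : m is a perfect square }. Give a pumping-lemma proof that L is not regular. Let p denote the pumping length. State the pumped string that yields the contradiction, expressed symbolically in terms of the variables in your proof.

0^{p²+k}

Suppose for contradiction that L is regular, and let p be the pumping length.
Take w = 0^{p²} ∈ L with |w| = p² ≥ p.
The pumping lemma gives a decomposition w = xyz where |xy| ≤ p and y is nonempty.
Then y = 0^k for some k with 1 ≤ k ≤ p.
Pump with i = 2: xy^2z = 0^{p²+k}. Since 1 ≤ k ≤ p, p² < p²+k ≤ p²+p < (p+1)², so p²+k lies strictly between consecutive squares and is not a perfect square. So xy^2z ∉ L.
This contradicts the pumping lemma, so L is not regular.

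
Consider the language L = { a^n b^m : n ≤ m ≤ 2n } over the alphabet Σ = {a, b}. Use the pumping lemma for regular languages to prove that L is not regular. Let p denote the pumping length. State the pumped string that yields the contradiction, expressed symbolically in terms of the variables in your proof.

a^{p+k} b^p

Assume L is regular. Let p be the pumping length given by the pumping lemma.
Take w = a^p b^p ∈ L (since p ≤ p ≤ 2p), with |w| = 2p ≥ p.
By the pumping lemma, w = xyz with |xy| ≤ p and |y| ≥ 1.
Because |xy| ≤ p and w begins with p copies of a, we have y = a^k with 1 ≤ k ≤ p.
Pump with i = 2: xy^2z = a^{p+k} b^p. Now n = p+k > p = m, so the condition n ≤ m fails. Thus xy^2z ∉ L.
This contradicts the pumping lemma, so L is not regular.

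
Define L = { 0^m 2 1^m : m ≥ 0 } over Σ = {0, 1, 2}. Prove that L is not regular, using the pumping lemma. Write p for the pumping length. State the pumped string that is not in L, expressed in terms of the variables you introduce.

Assume L is regular; let p be its pumping constant.
Take w = 0^p 2 1^p ∈ L with |w| = 2p+1 ≥ p.
The pumping lemma gives a decomposition w = xyz where |xy| ≤ p and |y| > 0.
Since the first p symbols of w are all 0's and |xy| ≤ p, y lies entirely in the leading 0-block: y = 0^k for some k with 1 ≤ k ≤ p.
Pump with i = 2: xy^2z = 0^{p+k} 2 1^p, which would require p+k = p. But k ≥ 1, so xy^2z ∉ L.
This is a contradiction; hence L is not regular.

0^{p+k} 2 1^p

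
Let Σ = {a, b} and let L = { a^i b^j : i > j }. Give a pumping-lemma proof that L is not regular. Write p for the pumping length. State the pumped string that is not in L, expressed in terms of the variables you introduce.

Assume L is regular; let p be its pumping constant.
Choose w = a^{p+1} b^p ∈ L, with |w| = 2p+1 ≥ p.
By the pumping lemma, w = xyz with |xy| ≤ p and y is nonempty.
Because |xy| ≤ p and w begins with p copies of a, we have y = a^k with 1 ≤ k ≤ p.
Consider xy^0z = xz = a^{p+1-k} b^p. Since k ≥ 1, the a-count p+1-k is at most p, so i > j fails; thus xz ∉ L.
This is a contradiction; hence L is not regular.

a^{p+1-k} b^p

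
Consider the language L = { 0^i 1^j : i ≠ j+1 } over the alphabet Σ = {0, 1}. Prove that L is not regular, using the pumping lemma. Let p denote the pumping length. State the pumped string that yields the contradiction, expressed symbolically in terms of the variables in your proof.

0^{p+p!} 1^{p+p!-1}

Suppose for contradiction that L is regular, and let p be the pumping length.
Choose w = 0^p 1^{p+p!-1}. Since p ≠ (p+p!-1)+1 = p+p!, w ∈ L; and |w| ≥ p.
By the pumping lemma, w = xyz with |xy| ≤ p and |y| > 0.
Since the first p symbols of w are all 0's and |xy| ≤ p, y lies entirely in the leading 0-block: y = 0^k for some k with 1 ≤ k ≤ p.
Since 1 ≤ k ≤ p, k divides p!; set t = 1 + p!/k. Then xy^t z has p + (p!/k)·k = p + p! copies of 0. Now the 0-count is p+p! and (1-count)+1 = (p+p!-1)+1 = p+p!, so i ≠ j+1 fails. So xy^t z = 0^{p+p!} 1^{p+p!-1} ∉ L.
Contradiction. Therefore L is not regular.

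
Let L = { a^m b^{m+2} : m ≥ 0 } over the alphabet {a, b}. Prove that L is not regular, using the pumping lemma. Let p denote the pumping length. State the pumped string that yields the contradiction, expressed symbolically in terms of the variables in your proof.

Assume L is regular. Let p be the pumping length given by the pumping lemma.
Take w = a^p b^{p+2}. Then w ∈ L and |w| = 2p+2 ≥ p.
The pumping lemma gives a decomposition w = xyz where |xy| ≤ p and |y| ≥ 1.
Since the first p symbols of w are all a's and |xy| ≤ p, y lies entirely in the leading a-block: y = a^k for some k with 1 ≤ k ≤ p.
Pump with i = 2: xy^2z = a^{p+k} b^{p+2}. For this to lie in L we would need p+2 = (p+k)+2, which forces k = 0. But k ≥ 1, so xy^2z ∉ L.
Contradiction. Therefore L is not regular.

a^{p+k} b^{p+2}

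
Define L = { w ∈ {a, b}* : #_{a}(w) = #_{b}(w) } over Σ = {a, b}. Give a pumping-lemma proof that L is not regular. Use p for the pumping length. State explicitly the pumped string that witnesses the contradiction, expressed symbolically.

Toward a contradiction, assume L is regular with pumping length p.
Choose w = a^p b^p ∈ L with |w| = 2p ≥ p.
The pumping lemma gives a decomposition w = xyz where |xy| ≤ p and y is nonempty.
Since the first p symbols of w are all a's and |xy| ≤ p, y lies entirely in the leading a-block: y = a^k for some k with 1 ≤ k ≤ p.
Pump with i = 2: xy^2z = a^{p+k} b^p has p+k occurrences of a but only p of b. Since k ≥ 1 the counts differ, so xy^2z ∉ L.
This contradicts the pumping lemma, so L is not regular.

a^{p+k} b^p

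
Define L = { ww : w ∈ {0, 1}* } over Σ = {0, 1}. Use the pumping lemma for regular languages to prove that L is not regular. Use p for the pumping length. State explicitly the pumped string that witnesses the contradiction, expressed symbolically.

0^{p+k} 1^p 0^p 1^p

Assume L is regular. Let p be the pumping length given by the pumping lemma.
Take w = 0^p 1^p 0^p 1^p = uu where u = 0^p1^p; then w ∈ L and |w| = 4p ≥ p.
By the pumping lemma, w = xyz with |xy| ≤ p and |y| > 0.
Because |xy| ≤ p and w begins with p copies of 0, we have y = 0^k with 1 ≤ k ≤ p.
Pump with i = 2: xy^2z = 0^{p+k} 1^p 0^p 1^p, of length 4p+k. Suppose this equals vv. The string starts with 0 and ends with 1, so v does too; thus the boundary between the two copies of v is a 1→0 transition. There is exactly one such transition, at position 2p+k, so |v| = 2p+k and |vv| = 4p+2k ≠ 4p+k since k ≥ 1. So xy^2z ∉ L.
This contradicts the pumping lemma, so L is not regular.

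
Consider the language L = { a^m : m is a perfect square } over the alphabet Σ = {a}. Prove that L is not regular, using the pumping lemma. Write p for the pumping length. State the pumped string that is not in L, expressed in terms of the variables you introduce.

Assume L is regular; let p be its pumping constant.
Take w = a^{p²} ∈ L with |w| = p² ≥ p.
By the pumping lemma, w = xyz with |xy| ≤ p and |y| > 0.
Then y = a^k for some k with 1 ≤ k ≤ p.
Pump with i = 2: xy^2z = a^{p²+k}. Since 1 ≤ k ≤ p, p² < p²+k ≤ p²+p < (p+1)², so p²+k lies strictly between consecutive squares and is not a perfect square. So xy^2z ∉ L.
This contradicts the pumping lemma, so L is not regular.

a^{p²+k}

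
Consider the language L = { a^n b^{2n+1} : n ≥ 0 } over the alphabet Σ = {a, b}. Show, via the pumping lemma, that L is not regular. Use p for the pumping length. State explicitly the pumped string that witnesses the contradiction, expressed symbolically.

a^{p+k} b^{2p+1}

Assume L is regular. Let p be the pumping length given by the pumping lemma.
Take w = a^p b^{2p+1}. Then w ∈ L and |w| = 3p+1 ≥ p.
By the pumping lemma, w = xyz with |xy| ≤ p and |y| ≥ 1.
Since the first p symbols of w are all a's and |xy| ≤ p, y lies entirely in the leading a-block: y = a^k for some k with 1 ≤ k ≤ p.
Pump with i = 2: xy^2z = a^{p+k} b^{2p+1}. For this to lie in L we would need 2p+1 = 2(p+k)+1, which forces k = 0. But k ≥ 1, so xy^2z ∉ L.
Contradiction. Therefore L is not regular.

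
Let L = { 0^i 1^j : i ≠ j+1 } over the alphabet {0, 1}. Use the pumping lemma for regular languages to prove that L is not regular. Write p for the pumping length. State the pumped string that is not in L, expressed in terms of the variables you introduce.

Toward a contradiction, assume L is regular with pumping length p.
Choose w = 0^p 1^{p+p!-1}. Since p ≠ (p+p!-1)+1 = p+p!, w ∈ L; and |w| ≥ p.
The pumping lemma gives a decomposition w = xyz where |xy| ≤ p and |y| > 0.
The first p characters of w are 0's, so xy (and hence y) consists only of 0's. Write y = 0^k, 1 ≤ k ≤ p.
Since 1 ≤ k ≤ p, k divides p!; set t = 1 + p!/k. Then xy^t z has p + (p!/k)·k = p + p! copies of 0. Now the 0-count is p+p! and (1-count)+1 = (p+p!-1)+1 = p+p!, so i ≠ j+1 fails. So xy^t z = 0^{p+p!} 1^{p+p!-1} ∉ L.
This is a contradiction; hence L is not regular.

0^{p+p!} 1^{p+p!-1}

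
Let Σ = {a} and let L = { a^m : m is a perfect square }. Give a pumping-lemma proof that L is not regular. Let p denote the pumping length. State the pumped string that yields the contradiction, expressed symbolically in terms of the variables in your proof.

a^{p²+k}

Assume L is regular; let p be its pumping constant.
Take w = a^{p²} ∈ L with |w| = p² ≥ p.
By the pumping lemma, w = xyz with |xy| ≤ p and y is nonempty.
Then y = a^k for some k with 1 ≤ k ≤ p.
Pump with i = 2: xy^2z = a^{p²+k}. Since 1 ≤ k ≤ p, p² < p²+k ≤ p²+p < (p+1)², so p²+k lies strictly between consecutive squares and is not a perfect square. So xy^2z ∉ L.
This is a contradiction; hence L is not regular.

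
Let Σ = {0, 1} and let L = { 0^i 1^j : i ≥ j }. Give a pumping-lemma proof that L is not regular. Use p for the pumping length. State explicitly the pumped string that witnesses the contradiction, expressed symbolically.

0^{p-k} 1^p

Suppose for contradiction that L is regular, and let p be the pumping length.
Choose w = 0^p 1^p ∈ L, with |w| = 2p ≥ p.
By the pumping lemma, w = xyz with |xy| ≤ p and |y| > 0.
Since the first p symbols of w are all 0's and |xy| ≤ p, y lies entirely in the leading 0-block: y = 0^k for some k with 1 ≤ k ≤ p.
Consider xy^0z = xz = 0^{p-k} 1^p. Since k ≥ 1, the 0-count p-k is less than p, so i ≥ j fails; thus xz ∉ L.
This contradicts the pumping lemma, so L is not regular.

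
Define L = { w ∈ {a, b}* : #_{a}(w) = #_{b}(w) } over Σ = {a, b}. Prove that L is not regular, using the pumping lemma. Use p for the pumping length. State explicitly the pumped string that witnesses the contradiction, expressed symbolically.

Assume L is regular. Let p be the pumping length given by the pumping lemma.
Choose w = a^p b^p ∈ L with |w| = 2p ≥ p.
By the pumping lemma, w = xyz with |xy| ≤ p and y is nonempty.
Since the first p symbols of w are all a's and |xy| ≤ p, y lies entirely in the leading a-block: y = a^k for some k with 1 ≤ k ≤ p.
Pump with i = 2: xy^2z = a^{p+k} b^p has p+k occurrences of a but only p of b. Since k ≥ 1 the counts differ, so xy^2z ∉ L.
Contradiction. Therefore L is not regular.

a^{p+k} b^p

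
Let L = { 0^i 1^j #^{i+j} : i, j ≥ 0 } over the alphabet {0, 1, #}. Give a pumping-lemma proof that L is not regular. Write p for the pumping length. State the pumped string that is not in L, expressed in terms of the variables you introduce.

0^{p+k} 1^p #^{2p}

Toward a contradiction, assume L is regular with pumping length p.
Take w = 0^p 1^p #^{2p} ∈ L (with i=j=p, i+j=2p), |w| = 4p ≥ p.
Write w = xyz as guaranteed by the lemma, with |xy| ≤ p and y is nonempty.
Because |xy| ≤ p and w begins with p copies of 0, we have y = 0^k with 1 ≤ k ≤ p.
Consider xy^2z = 0^{p+k} 1^p #^{2p}. Now the 0- and 1-counts sum to 2p+k, but the #-count is 2p ≠ 2p+k. So xy^2z ∉ L.
This is a contradiction; hence L is not regular.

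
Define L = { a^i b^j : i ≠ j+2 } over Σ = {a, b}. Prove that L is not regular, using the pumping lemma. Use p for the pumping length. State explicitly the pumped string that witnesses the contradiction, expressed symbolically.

Assume L is regular; let p be its pumping constant.
Choose w = a^p b^{p+p!-2}. Since p ≠ (p+p!-2)+2 = p+p!, w ∈ L; and |w| ≥ p.
The pumping lemma gives a decomposition w = xyz where |xy| ≤ p and |y| > 0.
Because |xy| ≤ p and w begins with p copies of a, we have y = a^k with 1 ≤ k ≤ p.
Since 1 ≤ k ≤ p, k divides p!; set t = 1 + p!/k. Then xy^t z has p + (p!/k)·k = p + p! copies of a. Now the a-count is p+p! and (b-count)+2 = (p+p!-2)+2 = p+p!, so i ≠ j+2 fails. So xy^t z = a^{p+p!} b^{p+p!-2} ∉ L.
Contradiction. Therefore L is not regular.

a^{p+p!} b^{p+p!-2}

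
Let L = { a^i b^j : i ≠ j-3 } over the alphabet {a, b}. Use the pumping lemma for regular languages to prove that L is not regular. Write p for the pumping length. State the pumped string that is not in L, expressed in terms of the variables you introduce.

Toward a contradiction, assume L is regular with pumping length p.
Choose w = a^p b^{p+p!+3}. Since p ≠ (p+p!+3)-3 = p+p!, w ∈ L; and |w| ≥ p.
By the pumping lemma, w = xyz with |xy| ≤ p and y is nonempty.
Since the first p symbols of w are all a's and |xy| ≤ p, y lies entirely in the leading a-block: y = a^k for some k with 1 ≤ k ≤ p.
Since 1 ≤ k ≤ p, k divides p!; set t = 1 + p!/k. Then xy^t z has p + (p!/k)·k = p + p! copies of a. Now the a-count is p+p! and (b-count)-3 = (p+p!+3)-3 = p+p!, so i ≠ j-3 fails. So xy^t z = a^{p+p!} b^{p+p!+3} ∉ L.
This is a contradiction; hence L is not regular.

a^{p+p!} b^{p+p!+3}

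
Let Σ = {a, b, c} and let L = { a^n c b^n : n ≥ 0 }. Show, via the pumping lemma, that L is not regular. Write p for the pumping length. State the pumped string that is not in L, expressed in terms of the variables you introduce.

Assume L is regular; let p be its pumping constant.
Take w = a^p c b^p ∈ L with |w| = 2p+1 ≥ p.
The pumping lemma gives a decomposition w = xyz where |xy| ≤ p and y is nonempty.
Because |xy| ≤ p and w begins with p copies of a, we have y = a^k with 1 ≤ k ≤ p.
Pump with i = 2: xy^2z = a^{p+k} c b^p, which would require p+k = p. But k ≥ 1, so xy^2z ∉ L.
This contradicts the pumping lemma, so L is not regular.

a^{p+k} c b^p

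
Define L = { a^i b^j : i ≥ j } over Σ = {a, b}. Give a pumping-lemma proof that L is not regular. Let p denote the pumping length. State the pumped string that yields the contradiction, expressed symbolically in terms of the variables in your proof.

a^{p-k} b^p

Assume L is regular; let p be its pumping constant.
Choose w = a^p b^p ∈ L, with |w| = 2p ≥ p.
By the pumping lemma, w = xyz with |xy| ≤ p and |y| ≥ 1.
Since the first p symbols of w are all a's and |xy| ≤ p, y lies entirely in the leading a-block: y = a^k for some k with 1 ≤ k ≤ p.
Consider xy^0z = xz = a^{p-k} b^p. Since k ≥ 1, the a-count p-k is less than p, so i ≥ j fails; thus xz ∉ L.
This is a contradiction; hence L is not regular.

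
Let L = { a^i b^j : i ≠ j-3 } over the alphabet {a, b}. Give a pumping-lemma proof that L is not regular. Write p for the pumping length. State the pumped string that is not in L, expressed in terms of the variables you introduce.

a^{p+p!} b^{p+p!+3}

Assume L is regular. Let p be the pumping length given by the pumping lemma.
Choose w = a^p b^{p+p!+3}. Since p ≠ (p+p!+3)-3 = p+p!, w ∈ L; and |w| ≥ p.
By the pumping lemma, w = xyz with |xy| ≤ p and |y| > 0.
The first p characters of w are a's, so xy (and hence y) consists only of a's. Write y = a^k, 1 ≤ k ≤ p.
Since 1 ≤ k ≤ p, k divides p!; set t = 1 + p!/k. Then xy^t z has p + (p!/k)·k = p + p! copies of a. Now the a-count is p+p! and (b-count)-3 = (p+p!+3)-3 = p+p!, so i ≠ j-3 fails. So xy^t z = a^{p+p!} b^{p+p!+3} ∉ L.
This contradicts the pumping lemma, so L is not regular.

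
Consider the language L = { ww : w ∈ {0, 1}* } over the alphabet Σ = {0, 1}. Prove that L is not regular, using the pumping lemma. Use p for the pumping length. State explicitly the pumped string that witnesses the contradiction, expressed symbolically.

Toward a contradiction, assume L is regular with pumping length p.
Take w = 0^p 1^p 0^p 1^p = uu where u = 0^p1^p; then w ∈ L and |w| = 4p ≥ p.
Write w = xyz as guaranteed by the lemma, with |xy| ≤ p and |y| > 0.
Since the first p symbols of w are all 0's and |xy| ≤ p, y lies entirely in the leading 0-block: y = 0^k for some k with 1 ≤ k ≤ p.
Pump with i = 2: xy^2z = 0^{p+k} 1^p 0^p 1^p, of length 4p+k. Suppose this equals vv. The string starts with 0 and ends with 1, so v does too; thus the boundary between the two copies of v is a 1→0 transition. There is exactly one such transition, at position 2p+k, so |v| = 2p+k and |vv| = 4p+2k ≠ 4p+k since k ≥ 1. So xy^2z ∉ L.
This contradicts the pumping lemma, so L is not regular.

0^{p+k} 1^p 0^p 1^p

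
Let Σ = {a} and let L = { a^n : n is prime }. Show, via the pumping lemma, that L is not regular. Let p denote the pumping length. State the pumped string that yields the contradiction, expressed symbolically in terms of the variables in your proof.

Suppose for contradiction that L is regular, and let p be the pumping length.
Let q be a prime with q ≥ p+2 (infinitely many primes exist), and take w = a^q ∈ L with |w| = q ≥ p.
Write w = xyz as guaranteed by the lemma, with |xy| ≤ p and y is nonempty.
Then y = a^k for some k with 1 ≤ k ≤ p.
Since 1 ≤ k ≤ p, |xz| = q-k. Pump with i = q+1: |xy^{q+1}z| = (q-k)+(q+1)k = q+qk = q(1+k), which is composite (both factors ≥ 2). So xy^{q+1}z = a^{q(1+k)} ∉ L.
This contradicts the pumping lemma, so L is not regular.

a^{q(1+k)}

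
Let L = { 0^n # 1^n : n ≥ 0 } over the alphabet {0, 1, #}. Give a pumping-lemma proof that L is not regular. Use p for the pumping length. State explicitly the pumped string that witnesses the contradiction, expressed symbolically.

0^{p+k} # 1^p

Suppose for contradiction that L is regular, and let p be the pumping length.
Take w = 0^p # 1^p ∈ L with |w| = 2p+1 ≥ p.
Write w = xyz as guaranteed by the lemma, with |xy| ≤ p and y is nonempty.
Since the first p symbols of w are all 0's and |xy| ≤ p, y lies entirely in the leading 0-block: y = 0^k for some k with 1 ≤ k ≤ p.
Pump with i = 2: xy^2z = 0^{p+k} # 1^p, which would require p+k = p. But k ≥ 1, so xy^2z ∉ L.
Contradiction. Therefore L is not regular.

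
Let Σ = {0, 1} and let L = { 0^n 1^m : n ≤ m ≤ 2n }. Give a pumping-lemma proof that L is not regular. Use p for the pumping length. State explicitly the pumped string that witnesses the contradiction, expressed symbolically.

Suppose for contradiction that L is regular, and let p be the pumping length.
Take w = 0^p 1^p ∈ L (since p ≤ p ≤ 2p), with |w| = 2p ≥ p.
The pumping lemma gives a decomposition w = xyz where |xy| ≤ p and |y| > 0.
Because |xy| ≤ p and w begins with p copies of 0, we have y = 0^k with 1 ≤ k ≤ p.
Pump with i = 2: xy^2z = 0^{p+k} 1^p. Now n = p+k > p = m, so the condition n ≤ m fails. Thus xy^2z ∉ L.
This is a contradiction; hence L is not regular.

0^{p+k} 1^p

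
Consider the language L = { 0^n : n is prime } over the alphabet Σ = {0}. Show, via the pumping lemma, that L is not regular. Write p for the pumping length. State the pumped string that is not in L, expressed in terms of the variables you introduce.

Suppose for contradiction that L is regular, and let p be the pumping length.
Let q be a prime with q ≥ p+2 (infinitely many primes exist), and take w = 0^q ∈ L with |w| = q ≥ p.
The pumping lemma gives a decomposition w = xyz where |xy| ≤ p and |y| ≥ 1.
Then y = 0^k for some k with 1 ≤ k ≤ p.
Since 1 ≤ k ≤ p, |xz| = q-k. Pump with i = q+1: |xy^{q+1}z| = (q-k)+(q+1)k = q+qk = q(1+k), which is composite (both factors ≥ 2). So xy^{q+1}z = 0^{q(1+k)} ∉ L.
This contradicts the pumping lemma, so L is not regular.

0^{q(1+k)}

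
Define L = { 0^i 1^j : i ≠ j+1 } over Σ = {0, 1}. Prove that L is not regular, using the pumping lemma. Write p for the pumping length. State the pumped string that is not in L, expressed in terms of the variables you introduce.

0^{p+p!} 1^{p+p!-1}

Assume L is regular; let p be its pumping constant.
Choose w = 0^p 1^{p+p!-1}. Since p ≠ (p+p!-1)+1 = p+p!, w ∈ L; and |w| ≥ p.
The pumping lemma gives a decomposition w = xyz where |xy| ≤ p and |y| > 0.
The first p characters of w are 0's, so xy (and hence y) consists only of 0's. Write y = 0^k, 1 ≤ k ≤ p.
Since 1 ≤ k ≤ p, k divides p!; set t = 1 + p!/k. Then xy^t z has p + (p!/k)·k = p + p! copies of 0. Now the 0-count is p+p! and (1-count)+1 = (p+p!-1)+1 = p+p!, so i ≠ j+1 fails. So xy^t z = 0^{p+p!} 1^{p+p!-1} ∉ L.
This is a contradiction; hence L is not regular.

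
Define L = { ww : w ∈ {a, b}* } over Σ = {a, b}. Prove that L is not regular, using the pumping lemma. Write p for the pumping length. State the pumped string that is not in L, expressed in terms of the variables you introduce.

Assume L is regular; let p be its pumping constant.
Take w = a^p b^p a^p b^p = uu where u = a^pb^p; then w ∈ L and |w| = 4p ≥ p.
By the pumping lemma, w = xyz with |xy| ≤ p and |y| > 0.
Because |xy| ≤ p and w begins with p copies of a, we have y = a^k with 1 ≤ k ≤ p.
Pump with i = 2: xy^2z = a^{p+k} b^p a^p b^p, of length 4p+k. Suppose this equals vv. The string starts with a and ends with b, so v does too; thus the boundary between the two copies of v is a b→a transition. There is exactly one such transition, at position 2p+k, so |v| = 2p+k and |vv| = 4p+2k ≠ 4p+k since k ≥ 1. So xy^2z ∉ L.
Contradiction. Therefore L is not regular.

a^{p+k} b^p a^p b^p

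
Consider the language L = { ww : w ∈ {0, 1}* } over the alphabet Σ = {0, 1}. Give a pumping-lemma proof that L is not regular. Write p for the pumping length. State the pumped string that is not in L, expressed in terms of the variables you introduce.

0^{p+k} 1^p 0^p 1^p

Suppose for contradiction that L is regular, and let p be the pumping length.
Take w = 0^p 1^p 0^p 1^p = uu where u = 0^p1^p; then w ∈ L and |w| = 4p ≥ p.
The pumping lemma gives a decomposition w = xyz where |xy| ≤ p and |y| > 0.
Because |xy| ≤ p and w begins with p copies of 0, we have y = 0^k with 1 ≤ k ≤ p.
Pump with i = 2: xy^2z = 0^{p+k} 1^p 0^p 1^p, of length 4p+k. Suppose this equals vv. The string starts with 0 and ends with 1, so v does too; thus the boundary between the two copies of v is a 1→0 transition. There is exactly one such transition, at position 2p+k, so |v| = 2p+k and |vv| = 4p+2k ≠ 4p+k since k ≥ 1. So xy^2z ∉ L.
This contradicts the pumping lemma, so L is not regular.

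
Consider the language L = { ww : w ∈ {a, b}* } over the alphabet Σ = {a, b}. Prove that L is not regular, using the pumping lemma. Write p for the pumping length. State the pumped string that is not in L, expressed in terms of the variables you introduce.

Toward a contradiction, assume L is regular with pumping length p.
Take w = a^p b^p a^p b^p = uu where u = a^pb^p; then w ∈ L and |w| = 4p ≥ p.
The pumping lemma gives a decomposition w = xyz where |xy| ≤ p and y is nonempty.
Because |xy| ≤ p and w begins with p copies of a, we have y = a^k with 1 ≤ k ≤ p.
Pump with i = 2: xy^2z = a^{p+k} b^p a^p b^p, of length 4p+k. Suppose this equals vv. The string starts with a and ends with b, so v does too; thus the boundary between the two copies of v is a b→a transition. There is exactly one such transition, at position 2p+k, so |v| = 2p+k and |vv| = 4p+2k ≠ 4p+k since k ≥ 1. So xy^2z ∉ L.
This is a contradiction; hence L is not regular.

a^{p+k} b^p a^p b^p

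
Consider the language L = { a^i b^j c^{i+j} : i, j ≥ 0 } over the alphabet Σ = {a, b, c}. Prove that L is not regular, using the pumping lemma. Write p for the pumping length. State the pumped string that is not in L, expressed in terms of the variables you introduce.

Suppose for contradiction that L is regular, and let p be the pumping length.
Take w = a^p b^p c^{2p} ∈ L (with i=j=p, i+j=2p), |w| = 4p ≥ p.
By the pumping lemma, w = xyz with |xy| ≤ p and y is nonempty.
Since the first p symbols of w are all a's and |xy| ≤ p, y lies entirely in the leading a-block: y = a^k for some k with 1 ≤ k ≤ p.
Consider xy^2z = a^{p+k} b^p c^{2p}. Now the a- and b-counts sum to 2p+k, but the c-count is 2p ≠ 2p+k. So xy^2z ∉ L.
This contradicts the pumping lemma, so L is not regular.

a^{p+k} b^p c^{2p}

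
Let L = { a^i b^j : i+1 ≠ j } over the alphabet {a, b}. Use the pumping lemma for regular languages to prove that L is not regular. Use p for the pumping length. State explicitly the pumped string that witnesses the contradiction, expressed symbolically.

a^{p+p!} b^{p+p!+1}

Toward a contradiction, assume L is regular with pumping length p.
Choose w = a^p b^{p+p!+1}. Since p ≠ (p+p!+1)-1 = p+p!, w ∈ L; and |w| ≥ p.
Write w = xyz as guaranteed by the lemma, with |xy| ≤ p and y is nonempty.
Since the first p symbols of w are all a's and |xy| ≤ p, y lies entirely in the leading a-block: y = a^k for some k with 1 ≤ k ≤ p.
Since 1 ≤ k ≤ p, k divides p!; set t = 1 + p!/k. Then xy^t z has p + (p!/k)·k = p + p! copies of a. Now the a-count is p+p! and (b-count)-1 = (p+p!+1)-1 = p+p!, so i+1 ≠ j fails. So xy^t z = a^{p+p!} b^{p+p!+1} ∉ L.
This contradicts the pumping lemma, so L is not regular.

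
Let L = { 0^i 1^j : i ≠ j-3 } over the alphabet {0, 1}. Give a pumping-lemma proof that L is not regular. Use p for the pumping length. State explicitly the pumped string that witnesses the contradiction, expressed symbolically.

Toward a contradiction, assume L is regular with pumping length p.
Choose w = 0^p 1^{p+p!+3}. Since p ≠ (p+p!+3)-3 = p+p!, w ∈ L; and |w| ≥ p.
Write w = xyz as guaranteed by the lemma, with |xy| ≤ p and |y| > 0.
The first p characters of w are 0's, so xy (and hence y) consists only of 0's. Write y = 0^k, 1 ≤ k ≤ p.
Since 1 ≤ k ≤ p, k divides p!; set t = 1 + p!/k. Then xy^t z has p + (p!/k)·k = p + p! copies of 0. Now the 0-count is p+p! and (1-count)-3 = (p+p!+3)-3 = p+p!, so i ≠ j-3 fails. So xy^t z = 0^{p+p!} 1^{p+p!+3} ∉ L.
This is a contradiction; hence L is not regular.

0^{p+p!} 1^{p+p!+3}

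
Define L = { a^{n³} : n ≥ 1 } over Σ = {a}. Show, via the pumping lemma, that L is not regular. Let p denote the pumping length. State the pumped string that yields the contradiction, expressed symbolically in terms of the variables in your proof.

a^{p³+k}

Assume L is regular; let p be its pumping constant.
Take w = a^{p³} ∈ L with |w| = p³ ≥ p.
The pumping lemma gives a decomposition w = xyz where |xy| ≤ p and |y| ≥ 1.
Then y = a^k for some k with 1 ≤ k ≤ p.
Pump with i = 2: xy^2z = a^{p³+k}. Since 1 ≤ k ≤ p, p³ < p³+k ≤ p³+p < p³+3p²+3p+1 = (p+1)³, so p³+k is not a perfect cube. So xy^2z ∉ L.
This is a contradiction; hence L is not regular.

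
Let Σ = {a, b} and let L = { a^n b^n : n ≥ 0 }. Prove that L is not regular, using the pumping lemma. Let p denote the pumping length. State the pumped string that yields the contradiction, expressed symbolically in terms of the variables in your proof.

a^{p+k} b^p

Suppose for contradiction that L is regular, and let p be the pumping length.
Take w = a^p b^p. Then w ∈ L and |w| = 2p ≥ p.
By the pumping lemma, w = xyz with |xy| ≤ p and y is nonempty.
Since the first p symbols of w are all a's and |xy| ≤ p, y lies entirely in the leading a-block: y = a^k for some k with 1 ≤ k ≤ p.
Pump with i = 2: xy^2z = a^{p+k} b^p. For this to lie in L we would need p = p+k, which forces k = 0. But k ≥ 1, so xy^2z ∉ L.
Contradiction. Therefore L is not regular.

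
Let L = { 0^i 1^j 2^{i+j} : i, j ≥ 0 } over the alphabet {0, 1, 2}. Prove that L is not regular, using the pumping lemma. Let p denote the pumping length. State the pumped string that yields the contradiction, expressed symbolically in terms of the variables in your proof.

0^{p+k} 1^p 2^{2p}

Toward a contradiction, assume L is regular with pumping length p.
Take w = 0^p 1^p 2^{2p} ∈ L (with i=j=p, i+j=2p), |w| = 4p ≥ p.
Write w = xyz as guaranteed by the lemma, with |xy| ≤ p and y is nonempty.
Because |xy| ≤ p and w begins with p copies of 0, we have y = 0^k with 1 ≤ k ≤ p.
Consider xy^2z = 0^{p+k} 1^p 2^{2p}. Now the 0- and 1-counts sum to 2p+k, but the 2-count is 2p ≠ 2p+k. So xy^2z ∉ L.
This contradicts the pumping lemma, so L is not regular.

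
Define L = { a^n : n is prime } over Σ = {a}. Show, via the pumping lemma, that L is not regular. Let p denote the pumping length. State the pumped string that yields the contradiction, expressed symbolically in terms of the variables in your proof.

a^{q(1+k)}

Suppose for contradiction that L is regular, and let p be the pumping length.
Let q be a prime with q ≥ p+2 (infinitely many primes exist), and take w = a^q ∈ L with |w| = q ≥ p.
Write w = xyz as guaranteed by the lemma, with |xy| ≤ p and y is nonempty.
Then y = a^k for some k with 1 ≤ k ≤ p.
Since 1 ≤ k ≤ p, |xz| = q-k. Pump with i = q+1: |xy^{q+1}z| = (q-k)+(q+1)k = q+qk = q(1+k), which is composite (both factors ≥ 2). So xy^{q+1}z = a^{q(1+k)} ∉ L.
Contradiction. Therefore L is not regular.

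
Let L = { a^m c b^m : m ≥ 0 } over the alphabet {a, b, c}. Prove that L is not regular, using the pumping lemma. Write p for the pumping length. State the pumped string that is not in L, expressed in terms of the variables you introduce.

a^{p+k} c b^p

Assume L is regular; let p be its pumping constant.
Take w = a^p c b^p ∈ L with |w| = 2p+1 ≥ p.
The pumping lemma gives a decomposition w = xyz where |xy| ≤ p and |y| > 0.
Since the first p symbols of w are all a's and |xy| ≤ p, y lies entirely in the leading a-block: y = a^k for some k with 1 ≤ k ≤ p.
Pump with i = 2: xy^2z = a^{p+k} c b^p, which would require p+k = p. But k ≥ 1, so xy^2z ∉ L.
Contradiction. Therefore L is not regular.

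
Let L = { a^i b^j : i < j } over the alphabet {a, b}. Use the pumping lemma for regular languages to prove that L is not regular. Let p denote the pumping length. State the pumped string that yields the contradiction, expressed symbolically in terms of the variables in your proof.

Toward a contradiction, assume L is regular with pumping length p.
Choose w = a^p b^{p+1} ∈ L, with |w| = 2p+1 ≥ p.
Write w = xyz as guaranteed by the lemma, with |xy| ≤ p and |y| ≥ 1.
Since the first p symbols of w are all a's and |xy| ≤ p, y lies entirely in the leading a-block: y = a^k for some k with 1 ≤ k ≤ p.
Consider xy^2z = a^{p+k} b^{p+1}. Since k ≥ 1, the a-count p+k is at least p+1, so i < j fails; thus xy^2z ∉ L.
Contradiction. Therefore L is not regular.

a^{p+k} b^{p+1}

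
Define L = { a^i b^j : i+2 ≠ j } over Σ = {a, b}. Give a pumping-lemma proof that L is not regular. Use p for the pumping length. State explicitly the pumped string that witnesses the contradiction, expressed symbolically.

a^{p+p!} b^{p+p!+2}

Toward a contradiction, assume L is regular with pumping length p.
Choose w = a^p b^{p+p!+2}. Since p ≠ (p+p!+2)-2 = p+p!, w ∈ L; and |w| ≥ p.
By the pumping lemma, w = xyz with |xy| ≤ p and |y| > 0.
The first p characters of w are a's, so xy (and hence y) consists only of a's. Write y = a^k, 1 ≤ k ≤ p.
Since 1 ≤ k ≤ p, k divides p!; set t = 1 + p!/k. Then xy^t z has p + (p!/k)·k = p + p! copies of a. Now the a-count is p+p! and (b-count)-2 = (p+p!+2)-2 = p+p!, so i+2 ≠ j fails. So xy^t z = a^{p+p!} b^{p+p!+2} ∉ L.
Contradiction. Therefore L is not regular.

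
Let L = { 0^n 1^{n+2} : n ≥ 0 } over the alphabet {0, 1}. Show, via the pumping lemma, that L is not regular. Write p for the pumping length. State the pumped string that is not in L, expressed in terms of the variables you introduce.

0^{p+k} 1^{p+2}

Assume L is regular. Let p be the pumping length given by the pumping lemma.
Choose w = 0^p 1^{p+2}, which is in L with |w| = 2p+2 ≥ p.
The pumping lemma gives a decomposition w = xyz where |xy| ≤ p and y is nonempty.
The first p characters of w are 0's, so xy (and hence y) consists only of 0's. Write y = 0^k, 1 ≤ k ≤ p.
Pump with i = 2: xy^2z = 0^{p+k} 1^{p+2}. For this to lie in L we would need p+2 = (p+k)+2, which forces k = 0. But k ≥ 1, so xy^2z ∉ L.
Contradiction. Therefore L is not regular.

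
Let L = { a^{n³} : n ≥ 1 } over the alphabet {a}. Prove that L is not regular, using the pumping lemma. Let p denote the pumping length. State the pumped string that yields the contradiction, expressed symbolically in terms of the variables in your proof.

a^{p³+k}

Suppose for contradiction that L is regular, and let p be the pumping length.
Take w = a^{p³} ∈ L with |w| = p³ ≥ p.
The pumping lemma gives a decomposition w = xyz where |xy| ≤ p and |y| > 0.
Then y = a^k for some k with 1 ≤ k ≤ p.
Pump with i = 2: xy^2z = a^{p³+k}. Since 1 ≤ k ≤ p, p³ < p³+k ≤ p³+p < p³+3p²+3p+1 = (p+1)³, so p³+k is not a perfect cube. So xy^2z ∉ L.
Contradiction. Therefore L is not regular.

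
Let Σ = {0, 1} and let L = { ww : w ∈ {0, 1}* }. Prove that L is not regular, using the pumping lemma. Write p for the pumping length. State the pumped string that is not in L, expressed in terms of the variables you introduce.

0^{p+k} 1^p 0^p 1^p

Toward a contradiction, assume L is regular with pumping length p.
Take w = 0^p 1^p 0^p 1^p = uu where u = 0^p1^p; then w ∈ L and |w| = 4p ≥ p.
The pumping lemma gives a decomposition w = xyz where |xy| ≤ p and |y| > 0.
The first p characters of w are 0's, so xy (and hence y) consists only of 0's. Write y = 0^k, 1 ≤ k ≤ p.
Pump with i = 2: xy^2z = 0^{p+k} 1^p 0^p 1^p, of length 4p+k. Suppose this equals vv. The string starts with 0 and ends with 1, so v does too; thus the boundary between the two copies of v is a 1→0 transition. There is exactly one such transition, at position 2p+k, so |v| = 2p+k and |vv| = 4p+2k ≠ 4p+k since k ≥ 1. So xy^2z ∉ L.
Contradiction. Therefore L is not regular.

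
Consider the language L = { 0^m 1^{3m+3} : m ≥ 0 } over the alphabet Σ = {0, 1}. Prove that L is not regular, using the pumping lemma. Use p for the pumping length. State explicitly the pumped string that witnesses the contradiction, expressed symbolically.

0^{p+k} 1^{3p+3}

Suppose for contradiction that L is regular, and let p be the pumping length.
Choose w = 0^p 1^{3p+3}, which is in L with |w| = 4p+3 ≥ p.
The pumping lemma gives a decomposition w = xyz where |xy| ≤ p and |y| ≥ 1.
Because |xy| ≤ p and w begins with p copies of 0, we have y = 0^k with 1 ≤ k ≤ p.
Pump with i = 2: xy^2z = 0^{p+k} 1^{3p+3}. For this to lie in L we would need 3p+3 = 3(p+k)+3, which forces k = 0. But k ≥ 1, so xy^2z ∉ L.
This is a contradiction; hence L is not regular.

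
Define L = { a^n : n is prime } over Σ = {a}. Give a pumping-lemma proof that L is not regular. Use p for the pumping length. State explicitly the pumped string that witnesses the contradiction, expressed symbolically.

a^{q(1+k)}

Assume L is regular; let p be its pumping constant.
Let q be a prime with q ≥ p+2 (infinitely many primes exist), and take w = a^q ∈ L with |w| = q ≥ p.
By the pumping lemma, w = xyz with |xy| ≤ p and y is nonempty.
Then y = a^k for some k with 1 ≤ k ≤ p.
Since 1 ≤ k ≤ p, |xz| = q-k. Pump with i = q+1: |xy^{q+1}z| = (q-k)+(q+1)k = q+qk = q(1+k), which is composite (both factors ≥ 2). So xy^{q+1}z = a^{q(1+k)} ∉ L.
This is a contradiction; hence L is not regular.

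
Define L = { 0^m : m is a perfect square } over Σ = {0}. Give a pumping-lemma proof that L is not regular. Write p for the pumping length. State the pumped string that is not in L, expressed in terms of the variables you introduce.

0^{p²+k}

Toward a contradiction, assume L is regular with pumping length p.
Take w = 0^{p²} ∈ L with |w| = p² ≥ p.
The pumping lemma gives a decomposition w = xyz where |xy| ≤ p and |y| ≥ 1.
Then y = 0^k for some k with 1 ≤ k ≤ p.
Pump with i = 2: xy^2z = 0^{p²+k}. Since 1 ≤ k ≤ p, p² < p²+k ≤ p²+p < (p+1)², so p²+k lies strictly between consecutive squares and is not a perfect square. So xy^2z ∉ L.
This contradicts the pumping lemma, so L is not regular.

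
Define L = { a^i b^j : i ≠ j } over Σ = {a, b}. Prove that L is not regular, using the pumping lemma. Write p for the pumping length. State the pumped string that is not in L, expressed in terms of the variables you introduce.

a^{p+p!} b^{p+p!}

Suppose for contradiction that L is regular, and let p be the pumping length.
Choose w = a^p b^{p+p!}. Since p ≠ p+p!, w ∈ L; and |w| ≥ p.
Write w = xyz as guaranteed by the lemma, with |xy| ≤ p and y is nonempty.
Because |xy| ≤ p and w begins with p copies of a, we have y = a^k with 1 ≤ k ≤ p.
Since 1 ≤ k ≤ p, k divides p!; set t = 1 + p!/k. Then xy^t z has p + (p!/k)·k = p + p! copies of a. Now the a-count equals the b-count, so i ≠ j fails. So xy^t z = a^{p+p!} b^{p+p!} ∉ L.
Contradiction. Therefore L is not regular.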